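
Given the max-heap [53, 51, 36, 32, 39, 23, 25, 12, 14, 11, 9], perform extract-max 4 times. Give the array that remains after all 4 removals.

[32, 14, 25, 12, 11, 23, 9]

extract-max #1 returns 53:
  remove root 53; move last element 9 to root → [9, 51, 36, 32, 39, 23, 25, 12, 14, 11]
  9 vs larger child 51 at index 1, swap → [51, 9, 36, 32, 39, 23, 25, 12, 14, 11]
  9 vs larger child 39 at index 4, swap → [51, 39, 36, 32, 9, 23, 25, 12, 14, 11]
  9 vs only child 11 at index 9, swap → [51, 39, 36, 32, 11, 23, 25, 12, 14, 9]
extract-max #2 returns 51:
  remove root 51; move last element 9 to root → [9, 39, 36, 32, 11, 23, 25, 12, 14]
  9 vs larger child 39 at index 1, swap → [39, 9, 36, 32, 11, 23, 25, 12, 14]
  9 vs larger child 32 at index 3, swap → [39, 32, 36, 9, 11, 23, 25, 12, 14]
  9 vs larger child 14 at index 8, swap → [39, 32, 36, 14, 11, 23, 25, 12, 9]
extract-max #3 returns 39:
  remove root 39; move last element 9 to root → [9, 32, 36, 14, 11, 23, 25, 12]
  9 vs larger child 36 at index 2, swap → [36, 32, 9, 14, 11, 23, 25, 12]
  9 vs larger child 25 at index 6, swap → [36, 32, 25, 14, 11, 23, 9, 12]
extract-max #4 returns 36:
  remove root 36; move last element 12 to root → [12, 32, 25, 14, 11, 23, 9]
  12 vs larger child 32 at index 1, swap → [32, 12, 25, 14, 11, 23, 9]
  12 vs larger child 14 at index 3, swap → [32, 14, 25, 12, 11, 23, 9]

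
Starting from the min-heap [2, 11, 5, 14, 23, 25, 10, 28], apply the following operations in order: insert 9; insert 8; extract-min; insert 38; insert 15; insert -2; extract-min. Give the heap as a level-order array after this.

[5, 8, 10, 11, 9, 25, 23, 28, 14, 38, 15]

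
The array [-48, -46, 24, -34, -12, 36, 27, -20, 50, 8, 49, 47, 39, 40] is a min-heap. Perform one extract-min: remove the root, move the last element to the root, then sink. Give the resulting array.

remove root -48; move last element 40 to root → [40, -46, 24, -34, -12, 36, 27, -20, 50, 8, 49, 47, 39]
40 vs smaller child -46 at index 1, swap → [-46, 40, 24, -34, -12, 36, 27, -20, 50, 8, 49, 47, 39]
40 vs smaller child -34 at index 3, swap → [-46, -34, 24, 40, -12, 36, 27, -20, 50, 8, 49, 47, 39]
40 vs smaller child -20 at index 7, swap → [-46, -34, 24, -20, -12, 36, 27, 40, 50, 8, 49, 47, 39]

[-46, -34, 24, -20, -12, 36, 27, 40, 50, 8, 49, 47, 39]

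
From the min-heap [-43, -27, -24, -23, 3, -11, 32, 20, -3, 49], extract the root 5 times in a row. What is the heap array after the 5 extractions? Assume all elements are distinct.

extract-min #1 returns -43:
  remove root -43; move last element 49 to root → [49, -27, -24, -23, 3, -11, 32, 20, -3]
  49 vs smaller child -27 at index 1, swap → [-27, 49, -24, -23, 3, -11, 32, 20, -3]
  49 vs smaller child -23 at index 3, swap → [-27, -23, -24, 49, 3, -11, 32, 20, -3]
  49 vs smaller child -3 at index 8, swap → [-27, -23, -24, -3, 3, -11, 32, 20, 49]
extract-min #2 returns -27:
  remove root -27; move last element 49 to root → [49, -23, -24, -3, 3, -11, 32, 20]
  49 vs smaller child -24 at index 2, swap → [-24, -23, 49, -3, 3, -11, 32, 20]
  49 vs smaller child -11 at index 5, swap → [-24, -23, -11, -3, 3, 49, 32, 20]
extract-min #3 returns -24:
  remove root -24; move last element 20 to root → [20, -23, -11, -3, 3, 49, 32]
  20 vs smaller child -23 at index 1, swap → [-23, 20, -11, -3, 3, 49, 32]
  20 vs smaller child -3 at index 3, swap → [-23, -3, -11, 20, 3, 49, 32]
extract-min #4 returns -23:
  remove root -23; move last element 32 to root → [32, -3, -11, 20, 3, 49]
  32 vs smaller child -11 at index 2, swap → [-11, -3, 32, 20, 3, 49]
extract-min #5 returns -11:
  remove root -11; move last element 49 to root → [49, -3, 32, 20, 3]
  49 vs smaller child -3 at index 1, swap → [-3, 49, 32, 20, 3]
  49 vs smaller child 3 at index 4, swap → [-3, 3, 32, 20, 49]

[-3, 3, 32, 20, 49]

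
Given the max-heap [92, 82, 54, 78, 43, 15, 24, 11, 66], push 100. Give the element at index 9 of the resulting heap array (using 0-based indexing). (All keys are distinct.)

append 100 at index 9 → [92, 82, 54, 78, 43, 15, 24, 11, 66, 100]
100 > parent 43 at index 4, swap → [92, 82, 54, 78, 100, 15, 24, 11, 66, 43]
100 > parent 82 at index 1, swap → [92, 100, 54, 78, 82, 15, 24, 11, 66, 43]
100 > parent 92 at index 0, swap → [100, 92, 54, 78, 82, 15, 24, 11, 66, 43]
resulting array: [100, 92, 54, 78, 82, 15, 24, 11, 66, 43]

43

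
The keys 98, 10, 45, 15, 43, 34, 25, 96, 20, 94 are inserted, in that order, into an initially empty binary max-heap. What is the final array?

[98, 96, 45, 43, 94, 34, 25, 10, 20, 15]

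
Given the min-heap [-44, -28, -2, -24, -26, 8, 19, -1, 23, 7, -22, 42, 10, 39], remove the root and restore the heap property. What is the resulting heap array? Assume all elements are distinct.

remove root -44; move last element 39 to root → [39, -28, -2, -24, -26, 8, 19, -1, 23, 7, -22, 42, 10]
39 vs smaller child -28 at index 1, swap → [-28, 39, -2, -24, -26, 8, 19, -1, 23, 7, -22, 42, 10]
39 vs smaller child -26 at index 4, swap → [-28, -26, -2, -24, 39, 8, 19, -1, 23, 7, -22, 42, 10]
39 vs smaller child -22 at index 10, swap → [-28, -26, -2, -24, -22, 8, 19, -1, 23, 7, 39, 42, 10]

[-28, -26, -2, -24, -22, 8, 19, -1, 23, 7, 39, 42, 10]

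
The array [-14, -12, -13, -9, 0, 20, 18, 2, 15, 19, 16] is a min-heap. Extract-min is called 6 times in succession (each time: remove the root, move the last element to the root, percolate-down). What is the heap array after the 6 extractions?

extract-min #1 returns -14:
  remove root -14; move last element 16 to root → [16, -12, -13, -9, 0, 20, 18, 2, 15, 19]
  16 vs smaller child -13 at index 2, swap → [-13, -12, 16, -9, 0, 20, 18, 2, 15, 19]
extract-min #2 returns -13:
  remove root -13; move last element 19 to root → [19, -12, 16, -9, 0, 20, 18, 2, 15]
  19 vs smaller child -12 at index 1, swap → [-12, 19, 16, -9, 0, 20, 18, 2, 15]
  19 vs smaller child -9 at index 3, swap → [-12, -9, 16, 19, 0, 20, 18, 2, 15]
  19 vs smaller child 2 at index 7, swap → [-12, -9, 16, 2, 0, 20, 18, 19, 15]
extract-min #3 returns -12:
  remove root -12; move last element 15 to root → [15, -9, 16, 2, 0, 20, 18, 19]
  15 vs smaller child -9 at index 1, swap → [-9, 15, 16, 2, 0, 20, 18, 19]
  15 vs smaller child 0 at index 4, swap → [-9, 0, 16, 2, 15, 20, 18, 19]
extract-min #4 returns -9:
  remove root -9; move last element 19 to root → [19, 0, 16, 2, 15, 20, 18]
  19 vs smaller child 0 at index 1, swap → [0, 19, 16, 2, 15, 20, 18]
  19 vs smaller child 2 at index 3, swap → [0, 2, 16, 19, 15, 20, 18]
extract-min #5 returns 0:
  remove root 0; move last element 18 to root → [18, 2, 16, 19, 15, 20]
  18 vs smaller child 2 at index 1, swap → [2, 18, 16, 19, 15, 20]
  18 vs smaller child 15 at index 4, swap → [2, 15, 16, 19, 18, 20]
extract-min #6 returns 2:
  remove root 2; move last element 20 to root → [20, 15, 16, 19, 18]
  20 vs smaller child 15 at index 1, swap → [15, 20, 16, 19, 18]
  20 vs smaller child 18 at index 4, swap → [15, 18, 16, 19, 20]

[15, 18, 16, 19, 20]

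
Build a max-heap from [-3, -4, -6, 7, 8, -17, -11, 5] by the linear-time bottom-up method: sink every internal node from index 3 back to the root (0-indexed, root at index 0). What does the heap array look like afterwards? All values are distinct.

[8, 7, -6, 5, -4, -17, -11, -3]

sift down from index 3: already satisfies heap property
sift down from index 2: already satisfies heap property
sift down from index 1:
  -4 vs larger child 8 at index 4, swap → [-3, 8, -6, 7, -4, -17, -11, 5]
sift down from index 0:
  -3 vs larger child 8 at index 1, swap → [8, -3, -6, 7, -4, -17, -11, 5]
  -3 vs larger child 7 at index 3, swap → [8, 7, -6, -3, -4, -17, -11, 5]
  -3 vs only child 5 at index 7, swap → [8, 7, -6, 5, -4, -17, -11, -3]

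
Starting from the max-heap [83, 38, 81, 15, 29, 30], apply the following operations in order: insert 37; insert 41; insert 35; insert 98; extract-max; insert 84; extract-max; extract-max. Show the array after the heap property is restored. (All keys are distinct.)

insert 37:
  append 37 at index 6 → [83, 38, 81, 15, 29, 30, 37] (no swap needed)
insert 41:
  append 41 at index 7 → [83, 38, 81, 15, 29, 30, 37, 41]
  41 > parent 15 at index 3, swap → [83, 38, 81, 41, 29, 30, 37, 15]
  41 > parent 38 at index 1, swap → [83, 41, 81, 38, 29, 30, 37, 15]
insert 35:
  append 35 at index 8 → [83, 41, 81, 38, 29, 30, 37, 15, 35] (no swap needed)
insert 98:
  append 98 at index 9 → [83, 41, 81, 38, 29, 30, 37, 15, 35, 98]
  98 > parent 29 at index 4, swap → [83, 41, 81, 38, 98, 30, 37, 15, 35, 29]
  98 > parent 41 at index 1, swap → [83, 98, 81, 38, 41, 30, 37, 15, 35, 29]
  98 > parent 83 at index 0, swap → [98, 83, 81, 38, 41, 30, 37, 15, 35, 29]
extract-max → returns 98:
  remove root 98; move last element 29 to root → [29, 83, 81, 38, 41, 30, 37, 15, 35]
  29 vs larger child 83 at index 1, swap → [83, 29, 81, 38, 41, 30, 37, 15, 35]
  29 vs larger child 41 at index 4, swap → [83, 41, 81, 38, 29, 30, 37, 15, 35]
insert 84:
  append 84 at index 9 → [83, 41, 81, 38, 29, 30, 37, 15, 35, 84]
  84 > parent 29 at index 4, swap → [83, 41, 81, 38, 84, 30, 37, 15, 35, 29]
  84 > parent 41 at index 1, swap → [83, 84, 81, 38, 41, 30, 37, 15, 35, 29]
  84 > parent 83 at index 0, swap → [84, 83, 81, 38, 41, 30, 37, 15, 35, 29]
extract-max → returns 84:
  remove root 84; move last element 29 to root → [29, 83, 81, 38, 41, 30, 37, 15, 35]
  29 vs larger child 83 at index 1, swap → [83, 29, 81, 38, 41, 30, 37, 15, 35]
  29 vs larger child 41 at index 4, swap → [83, 41, 81, 38, 29, 30, 37, 15, 35]
extract-max → returns 83:
  remove root 83; move last element 35 to root → [35, 41, 81, 38, 29, 30, 37, 15]
  35 vs larger child 81 at index 2, swap → [81, 41, 35, 38, 29, 30, 37, 15]
  35 vs larger child 37 at index 6, swap → [81, 41, 37, 38, 29, 30, 35, 15]

[81, 41, 37, 38, 29, 30, 35, 15]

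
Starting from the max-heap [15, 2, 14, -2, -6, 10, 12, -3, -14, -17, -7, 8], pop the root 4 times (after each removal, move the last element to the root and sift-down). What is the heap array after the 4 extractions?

[8, 2, -7, -2, -6, -14, -17, -3]

extract-max #1 returns 15:
  remove root 15; move last element 8 to root → [8, 2, 14, -2, -6, 10, 12, -3, -14, -17, -7]
  8 vs larger child 14 at index 2, swap → [14, 2, 8, -2, -6, 10, 12, -3, -14, -17, -7]
  8 vs larger child 12 at index 6, swap → [14, 2, 12, -2, -6, 10, 8, -3, -14, -17, -7]
extract-max #2 returns 14:
  remove root 14; move last element -7 to root → [-7, 2, 12, -2, -6, 10, 8, -3, -14, -17]
  -7 vs larger child 12 at index 2, swap → [12, 2, -7, -2, -6, 10, 8, -3, -14, -17]
  -7 vs larger child 10 at index 5, swap → [12, 2, 10, -2, -6, -7, 8, -3, -14, -17]
extract-max #3 returns 12:
  remove root 12; move last element -17 to root → [-17, 2, 10, -2, -6, -7, 8, -3, -14]
  -17 vs larger child 10 at index 2, swap → [10, 2, -17, -2, -6, -7, 8, -3, -14]
  -17 vs larger child 8 at index 6, swap → [10, 2, 8, -2, -6, -7, -17, -3, -14]
extract-max #4 returns 10:
  remove root 10; move last element -14 to root → [-14, 2, 8, -2, -6, -7, -17, -3]
  -14 vs larger child 8 at index 2, swap → [8, 2, -14, -2, -6, -7, -17, -3]
  -14 vs larger child -7 at index 5, swap → [8, 2, -7, -2, -6, -14, -17, -3]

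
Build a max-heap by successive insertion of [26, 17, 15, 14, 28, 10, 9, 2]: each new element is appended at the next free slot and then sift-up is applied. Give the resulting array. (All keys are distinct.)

[28, 26, 15, 14, 17, 10, 9, 2]

Insert 26:
  append 26 at index 0 → [26] (no swap needed)
Insert 17:
  append 17 at index 1 → [26, 17] (no swap needed)
Insert 15:
  append 15 at index 2 → [26, 17, 15] (no swap needed)
Insert 14:
  append 14 at index 3 → [26, 17, 15, 14] (no swap needed)
Insert 28:
  append 28 at index 4 → [26, 17, 15, 14, 28]
  28 > parent 17 at index 1, swap → [26, 28, 15, 14, 17]
  28 > parent 26 at index 0, swap → [28, 26, 15, 14, 17]
Insert 10:
  append 10 at index 5 → [28, 26, 15, 14, 17, 10] (no swap needed)
Insert 9:
  append 9 at index 6 → [28, 26, 15, 14, 17, 10, 9] (no swap needed)
Insert 2:
  append 2 at index 7 → [28, 26, 15, 14, 17, 10, 9, 2] (no swap needed)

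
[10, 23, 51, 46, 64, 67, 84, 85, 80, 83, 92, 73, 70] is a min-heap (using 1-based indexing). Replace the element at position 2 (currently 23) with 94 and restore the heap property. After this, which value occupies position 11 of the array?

set index 2 from 23 to 94 → [10, 94, 51, 46, 64, 67, 84, 85, 80, 83, 92, 73, 70]
94 vs smaller child 46 at index 4, swap → [10, 46, 51, 94, 64, 67, 84, 85, 80, 83, 92, 73, 70]
94 vs smaller child 80 at index 9, swap → [10, 46, 51, 80, 64, 67, 84, 85, 94, 83, 92, 73, 70]
resulting array: [10, 46, 51, 80, 64, 67, 84, 85, 94, 83, 92, 73, 70]

92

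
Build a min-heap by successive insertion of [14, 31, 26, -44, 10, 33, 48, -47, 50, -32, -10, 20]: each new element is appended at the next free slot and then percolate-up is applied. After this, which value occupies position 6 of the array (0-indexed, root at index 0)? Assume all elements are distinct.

Insert 14:
  append 14 at index 0 → [14] (no swap needed)
Insert 31:
  append 31 at index 1 → [14, 31] (no swap needed)
Insert 26:
  append 26 at index 2 → [14, 31, 26] (no swap needed)
Insert -44:
  append -44 at index 3 → [14, 31, 26, -44]
  -44 < parent 31 at index 1, swap → [14, -44, 26, 31]
  -44 < parent 14 at index 0, swap → [-44, 14, 26, 31]
Insert 10:
  append 10 at index 4 → [-44, 14, 26, 31, 10]
  10 < parent 14 at index 1, swap → [-44, 10, 26, 31, 14]
Insert 33:
  append 33 at index 5 → [-44, 10, 26, 31, 14, 33] (no swap needed)
Insert 48:
  append 48 at index 6 → [-44, 10, 26, 31, 14, 33, 48] (no swap needed)
Insert -47:
  append -47 at index 7 → [-44, 10, 26, 31, 14, 33, 48, -47]
  -47 < parent 31 at index 3, swap → [-44, 10, 26, -47, 14, 33, 48, 31]
  -47 < parent 10 at index 1, swap → [-44, -47, 26, 10, 14, 33, 48, 31]
  -47 < parent -44 at index 0, swap → [-47, -44, 26, 10, 14, 33, 48, 31]
Insert 50:
  append 50 at index 8 → [-47, -44, 26, 10, 14, 33, 48, 31, 50] (no swap needed)
Insert -32:
  append -32 at index 9 → [-47, -44, 26, 10, 14, 33, 48, 31, 50, -32]
  -32 < parent 14 at index 4, swap → [-47, -44, 26, 10, -32, 33, 48, 31, 50, 14]
Insert -10:
  append -10 at index 10 → [-47, -44, 26, 10, -32, 33, 48, 31, 50, 14, -10] (no swap needed)
Insert 20:
  append 20 at index 11 → [-47, -44, 26, 10, -32, 33, 48, 31, 50, 14, -10, 20]
  20 < parent 33 at index 5, swap → [-47, -44, 26, 10, -32, 20, 48, 31, 50, 14, -10, 33]
  20 < parent 26 at index 2, swap → [-47, -44, 20, 10, -32, 26, 48, 31, 50, 14, -10, 33]
resulting array: [-47, -44, 20, 10, -32, 26, 48, 31, 50, 14, -10, 33]

48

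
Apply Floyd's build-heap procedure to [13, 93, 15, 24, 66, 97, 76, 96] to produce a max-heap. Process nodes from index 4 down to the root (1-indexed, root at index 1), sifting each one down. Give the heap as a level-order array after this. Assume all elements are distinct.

[97, 96, 76, 93, 66, 15, 13, 24]

sift down from index 4:
  24 vs only child 96 at index 8, swap → [13, 93, 15, 96, 66, 97, 76, 24]
sift down from index 3:
  15 vs larger child 97 at index 6, swap → [13, 93, 97, 96, 66, 15, 76, 24]
sift down from index 2:
  93 vs larger child 96 at index 4, swap → [13, 96, 97, 93, 66, 15, 76, 24]
sift down from index 1:
  13 vs larger child 97 at index 3, swap → [97, 96, 13, 93, 66, 15, 76, 24]
  13 vs larger child 76 at index 7, swap → [97, 96, 76, 93, 66, 15, 13, 24]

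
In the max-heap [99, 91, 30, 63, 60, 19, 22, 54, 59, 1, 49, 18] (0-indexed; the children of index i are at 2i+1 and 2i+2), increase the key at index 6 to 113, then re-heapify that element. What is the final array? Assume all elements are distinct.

[113, 91, 99, 63, 60, 19, 30, 54, 59, 1, 49, 18]

set index 6 from 22 to 113 → [99, 91, 30, 63, 60, 19, 113, 54, 59, 1, 49, 18]
113 > parent 30 at index 2, swap → [99, 91, 113, 63, 60, 19, 30, 54, 59, 1, 49, 18]
113 > parent 99 at index 0, swap → [113, 91, 99, 63, 60, 19, 30, 54, 59, 1, 49, 18]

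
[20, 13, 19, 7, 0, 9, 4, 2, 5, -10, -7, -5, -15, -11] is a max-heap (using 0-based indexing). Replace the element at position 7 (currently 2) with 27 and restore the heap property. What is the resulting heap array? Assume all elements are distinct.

set index 7 from 2 to 27 → [20, 13, 19, 7, 0, 9, 4, 27, 5, -10, -7, -5, -15, -11]
27 > parent 7 at index 3, swap → [20, 13, 19, 27, 0, 9, 4, 7, 5, -10, -7, -5, -15, -11]
27 > parent 13 at index 1, swap → [20, 27, 19, 13, 0, 9, 4, 7, 5, -10, -7, -5, -15, -11]
27 > parent 20 at index 0, swap → [27, 20, 19, 13, 0, 9, 4, 7, 5, -10, -7, -5, -15, -11]

[27, 20, 19, 13, 0, 9, 4, 7, 5, -10, -7, -5, -15, -11]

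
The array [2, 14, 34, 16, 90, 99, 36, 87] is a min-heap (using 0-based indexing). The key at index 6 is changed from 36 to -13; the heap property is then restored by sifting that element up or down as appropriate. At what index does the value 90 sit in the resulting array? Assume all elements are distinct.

4

set index 6 from 36 to -13 → [2, 14, 34, 16, 90, 99, -13, 87]
-13 < parent 34 at index 2, swap → [2, 14, -13, 16, 90, 99, 34, 87]
-13 < parent 2 at index 0, swap → [-13, 14, 2, 16, 90, 99, 34, 87]
resulting array: [-13, 14, 2, 16, 90, 99, 34, 87]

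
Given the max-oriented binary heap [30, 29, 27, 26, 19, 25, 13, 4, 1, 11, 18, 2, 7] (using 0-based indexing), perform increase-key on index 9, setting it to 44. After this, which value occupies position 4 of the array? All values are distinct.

set index 9 from 11 to 44 → [30, 29, 27, 26, 19, 25, 13, 4, 1, 44, 18, 2, 7]
44 > parent 19 at index 4, swap → [30, 29, 27, 26, 44, 25, 13, 4, 1, 19, 18, 2, 7]
44 > parent 29 at index 1, swap → [30, 44, 27, 26, 29, 25, 13, 4, 1, 19, 18, 2, 7]
44 > parent 30 at index 0, swap → [44, 30, 27, 26, 29, 25, 13, 4, 1, 19, 18, 2, 7]
resulting array: [44, 30, 27, 26, 29, 25, 13, 4, 1, 19, 18, 2, 7]

29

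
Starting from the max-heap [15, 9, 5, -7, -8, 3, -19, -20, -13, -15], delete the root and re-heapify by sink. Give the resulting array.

remove root 15; move last element -15 to root → [-15, 9, 5, -7, -8, 3, -19, -20, -13]
-15 vs larger child 9 at index 1, swap → [9, -15, 5, -7, -8, 3, -19, -20, -13]
-15 vs larger child -7 at index 3, swap → [9, -7, 5, -15, -8, 3, -19, -20, -13]
-15 vs larger child -13 at index 8, swap → [9, -7, 5, -13, -8, 3, -19, -20, -15]

[9, -7, 5, -13, -8, 3, -19, -20, -15]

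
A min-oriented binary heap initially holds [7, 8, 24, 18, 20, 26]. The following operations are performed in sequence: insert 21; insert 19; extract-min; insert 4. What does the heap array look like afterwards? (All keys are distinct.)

[4, 8, 21, 18, 20, 26, 24, 19]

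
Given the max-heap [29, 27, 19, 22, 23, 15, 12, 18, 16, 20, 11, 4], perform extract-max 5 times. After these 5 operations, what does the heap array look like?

[19, 18, 15, 16, 4, 11, 12]

extract-max #1 returns 29:
  remove root 29; move last element 4 to root → [4, 27, 19, 22, 23, 15, 12, 18, 16, 20, 11]
  4 vs larger child 27 at index 1, swap → [27, 4, 19, 22, 23, 15, 12, 18, 16, 20, 11]
  4 vs larger child 23 at index 4, swap → [27, 23, 19, 22, 4, 15, 12, 18, 16, 20, 11]
  4 vs larger child 20 at index 9, swap → [27, 23, 19, 22, 20, 15, 12, 18, 16, 4, 11]
extract-max #2 returns 27:
  remove root 27; move last element 11 to root → [11, 23, 19, 22, 20, 15, 12, 18, 16, 4]
  11 vs larger child 23 at index 1, swap → [23, 11, 19, 22, 20, 15, 12, 18, 16, 4]
  11 vs larger child 22 at index 3, swap → [23, 22, 19, 11, 20, 15, 12, 18, 16, 4]
  11 vs larger child 18 at index 7, swap → [23, 22, 19, 18, 20, 15, 12, 11, 16, 4]
extract-max #3 returns 23:
  remove root 23; move last element 4 to root → [4, 22, 19, 18, 20, 15, 12, 11, 16]
  4 vs larger child 22 at index 1, swap → [22, 4, 19, 18, 20, 15, 12, 11, 16]
  4 vs larger child 20 at index 4, swap → [22, 20, 19, 18, 4, 15, 12, 11, 16]
extract-max #4 returns 22:
  remove root 22; move last element 16 to root → [16, 20, 19, 18, 4, 15, 12, 11]
  16 vs larger child 20 at index 1, swap → [20, 16, 19, 18, 4, 15, 12, 11]
  16 vs larger child 18 at index 3, swap → [20, 18, 19, 16, 4, 15, 12, 11]
extract-max #5 returns 20:
  remove root 20; move last element 11 to root → [11, 18, 19, 16, 4, 15, 12]
  11 vs larger child 19 at index 2, swap → [19, 18, 11, 16, 4, 15, 12]
  11 vs larger child 15 at index 5, swap → [19, 18, 15, 16, 4, 11, 12]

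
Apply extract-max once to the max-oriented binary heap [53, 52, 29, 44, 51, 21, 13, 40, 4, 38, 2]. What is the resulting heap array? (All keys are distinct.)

remove root 53; move last element 2 to root → [2, 52, 29, 44, 51, 21, 13, 40, 4, 38]
2 vs larger child 52 at index 1, swap → [52, 2, 29, 44, 51, 21, 13, 40, 4, 38]
2 vs larger child 51 at index 4, swap → [52, 51, 29, 44, 2, 21, 13, 40, 4, 38]
2 vs only child 38 at index 9, swap → [52, 51, 29, 44, 38, 21, 13, 40, 4, 2]

[52, 51, 29, 44, 38, 21, 13, 40, 4, 2]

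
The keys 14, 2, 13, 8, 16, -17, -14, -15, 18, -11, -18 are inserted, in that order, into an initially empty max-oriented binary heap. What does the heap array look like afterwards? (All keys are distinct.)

Insert 14:
  append 14 at index 0 → [14] (no swap needed)
Insert 2:
  append 2 at index 1 → [14, 2] (no swap needed)
Insert 13:
  append 13 at index 2 → [14, 2, 13] (no swap needed)
Insert 8:
  append 8 at index 3 → [14, 2, 13, 8]
  8 > parent 2 at index 1, swap → [14, 8, 13, 2]
Insert 16:
  append 16 at index 4 → [14, 8, 13, 2, 16]
  16 > parent 8 at index 1, swap → [14, 16, 13, 2, 8]
  16 > parent 14 at index 0, swap → [16, 14, 13, 2, 8]
Insert -17:
  append -17 at index 5 → [16, 14, 13, 2, 8, -17] (no swap needed)
Insert -14:
  append -14 at index 6 → [16, 14, 13, 2, 8, -17, -14] (no swap needed)
Insert -15:
  append -15 at index 7 → [16, 14, 13, 2, 8, -17, -14, -15] (no swap needed)
Insert 18:
  append 18 at index 8 → [16, 14, 13, 2, 8, -17, -14, -15, 18]
  18 > parent 2 at index 3, swap → [16, 14, 13, 18, 8, -17, -14, -15, 2]
  18 > parent 14 at index 1, swap → [16, 18, 13, 14, 8, -17, -14, -15, 2]
  18 > parent 16 at index 0, swap → [18, 16, 13, 14, 8, -17, -14, -15, 2]
Insert -11:
  append -11 at index 9 → [18, 16, 13, 14, 8, -17, -14, -15, 2, -11] (no swap needed)
Insert -18:
  append -18 at index 10 → [18, 16, 13, 14, 8, -17, -14, -15, 2, -11, -18] (no swap needed)

[18, 16, 13, 14, 8, -17, -14, -15, 2, -11, -18]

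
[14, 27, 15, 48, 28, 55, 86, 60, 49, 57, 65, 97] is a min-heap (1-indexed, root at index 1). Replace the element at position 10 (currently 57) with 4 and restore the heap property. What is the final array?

set index 10 from 57 to 4 → [14, 27, 15, 48, 28, 55, 86, 60, 49, 4, 65, 97]
4 < parent 28 at index 5, swap → [14, 27, 15, 48, 4, 55, 86, 60, 49, 28, 65, 97]
4 < parent 27 at index 2, swap → [14, 4, 15, 48, 27, 55, 86, 60, 49, 28, 65, 97]
4 < parent 14 at index 1, swap → [4, 14, 15, 48, 27, 55, 86, 60, 49, 28, 65, 97]

[4, 14, 15, 48, 27, 55, 86, 60, 49, 28, 65, 97]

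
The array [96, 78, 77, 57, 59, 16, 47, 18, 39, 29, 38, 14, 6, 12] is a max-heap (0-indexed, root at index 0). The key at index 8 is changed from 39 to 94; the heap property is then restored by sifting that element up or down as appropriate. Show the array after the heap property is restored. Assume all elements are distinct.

set index 8 from 39 to 94 → [96, 78, 77, 57, 59, 16, 47, 18, 94, 29, 38, 14, 6, 12]
94 > parent 57 at index 3, swap → [96, 78, 77, 94, 59, 16, 47, 18, 57, 29, 38, 14, 6, 12]
94 > parent 78 at index 1, swap → [96, 94, 77, 78, 59, 16, 47, 18, 57, 29, 38, 14, 6, 12]

[96, 94, 77, 78, 59, 16, 47, 18, 57, 29, 38, 14, 6, 12]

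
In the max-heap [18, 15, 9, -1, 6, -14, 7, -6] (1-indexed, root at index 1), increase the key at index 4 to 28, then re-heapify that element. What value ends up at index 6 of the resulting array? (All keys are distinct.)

set index 4 from -1 to 28 → [18, 15, 9, 28, 6, -14, 7, -6]
28 > parent 15 at index 2, swap → [18, 28, 9, 15, 6, -14, 7, -6]
28 > parent 18 at index 1, swap → [28, 18, 9, 15, 6, -14, 7, -6]
resulting array: [28, 18, 9, 15, 6, -14, 7, -6]

-14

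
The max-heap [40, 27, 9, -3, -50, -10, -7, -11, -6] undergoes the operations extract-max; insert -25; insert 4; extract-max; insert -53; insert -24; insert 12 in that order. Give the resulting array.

[12, 4, 9, -6, -3, -7, -50, -11, -25, -53, -24, -10]

extract-max → returns 40:
  remove root 40; move last element -6 to root → [-6, 27, 9, -3, -50, -10, -7, -11]
  -6 vs larger child 27 at index 1, swap → [27, -6, 9, -3, -50, -10, -7, -11]
  -6 vs larger child -3 at index 3, swap → [27, -3, 9, -6, -50, -10, -7, -11]
insert -25:
  append -25 at index 8 → [27, -3, 9, -6, -50, -10, -7, -11, -25] (no swap needed)
insert 4:
  append 4 at index 9 → [27, -3, 9, -6, -50, -10, -7, -11, -25, 4]
  4 > parent -50 at index 4, swap → [27, -3, 9, -6, 4, -10, -7, -11, -25, -50]
  4 > parent -3 at index 1, swap → [27, 4, 9, -6, -3, -10, -7, -11, -25, -50]
extract-max → returns 27:
  remove root 27; move last element -50 to root → [-50, 4, 9, -6, -3, -10, -7, -11, -25]
  -50 vs larger child 9 at index 2, swap → [9, 4, -50, -6, -3, -10, -7, -11, -25]
  -50 vs larger child -7 at index 6, swap → [9, 4, -7, -6, -3, -10, -50, -11, -25]
insert -53:
  append -53 at index 9 → [9, 4, -7, -6, -3, -10, -50, -11, -25, -53] (no swap needed)
insert -24:
  append -24 at index 10 → [9, 4, -7, -6, -3, -10, -50, -11, -25, -53, -24] (no swap needed)
insert 12:
  append 12 at index 11 → [9, 4, -7, -6, -3, -10, -50, -11, -25, -53, -24, 12]
  12 > parent -10 at index 5, swap → [9, 4, -7, -6, -3, 12, -50, -11, -25, -53, -24, -10]
  12 > parent -7 at index 2, swap → [9, 4, 12, -6, -3, -7, -50, -11, -25, -53, -24, -10]
  12 > parent 9 at index 0, swap → [12, 4, 9, -6, -3, -7, -50, -11, -25, -53, -24, -10]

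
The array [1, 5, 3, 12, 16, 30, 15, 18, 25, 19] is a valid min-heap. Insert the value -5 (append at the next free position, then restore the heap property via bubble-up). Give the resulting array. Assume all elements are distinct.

[-5, 1, 3, 12, 5, 30, 15, 18, 25, 19, 16]

append -5 at index 10 → [1, 5, 3, 12, 16, 30, 15, 18, 25, 19, -5]
-5 < parent 16 at index 4, swap → [1, 5, 3, 12, -5, 30, 15, 18, 25, 19, 16]
-5 < parent 5 at index 1, swap → [1, -5, 3, 12, 5, 30, 15, 18, 25, 19, 16]
-5 < parent 1 at index 0, swap → [-5, 1, 3, 12, 5, 30, 15, 18, 25, 19, 16]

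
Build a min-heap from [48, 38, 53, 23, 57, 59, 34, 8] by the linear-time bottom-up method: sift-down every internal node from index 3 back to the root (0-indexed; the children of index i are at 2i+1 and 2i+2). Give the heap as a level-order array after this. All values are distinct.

[8, 23, 34, 38, 57, 59, 53, 48]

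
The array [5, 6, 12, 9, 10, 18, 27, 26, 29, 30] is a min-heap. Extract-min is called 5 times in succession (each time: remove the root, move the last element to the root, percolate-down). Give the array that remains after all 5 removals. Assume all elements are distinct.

[18, 26, 27, 30, 29]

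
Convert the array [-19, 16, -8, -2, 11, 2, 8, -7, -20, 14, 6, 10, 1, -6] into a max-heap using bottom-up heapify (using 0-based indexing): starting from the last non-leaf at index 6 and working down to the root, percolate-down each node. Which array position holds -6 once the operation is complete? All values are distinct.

13

sift down from index 6: already satisfies heap property
sift down from index 5:
  2 vs larger child 10 at index 11, swap → [-19, 16, -8, -2, 11, 10, 8, -7, -20, 14, 6, 2, 1, -6]
sift down from index 4:
  11 vs larger child 14 at index 9, swap → [-19, 16, -8, -2, 14, 10, 8, -7, -20, 11, 6, 2, 1, -6]
sift down from index 3: already satisfies heap property
sift down from index 2:
  -8 vs larger child 10 at index 5, swap → [-19, 16, 10, -2, 14, -8, 8, -7, -20, 11, 6, 2, 1, -6]
  -8 vs larger child 2 at index 11, swap → [-19, 16, 10, -2, 14, 2, 8, -7, -20, 11, 6, -8, 1, -6]
sift down from index 1: already satisfies heap property
sift down from index 0:
  -19 vs larger child 16 at index 1, swap → [16, -19, 10, -2, 14, 2, 8, -7, -20, 11, 6, -8, 1, -6]
  -19 vs larger child 14 at index 4, swap → [16, 14, 10, -2, -19, 2, 8, -7, -20, 11, 6, -8, 1, -6]
  -19 vs larger child 11 at index 9, swap → [16, 14, 10, -2, 11, 2, 8, -7, -20, -19, 6, -8, 1, -6]
resulting array: [16, 14, 10, -2, 11, 2, 8, -7, -20, -19, 6, -8, 1, -6]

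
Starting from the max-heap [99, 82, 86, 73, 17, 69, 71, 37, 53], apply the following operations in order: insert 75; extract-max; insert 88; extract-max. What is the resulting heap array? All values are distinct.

[86, 82, 71, 73, 75, 69, 17, 37, 53]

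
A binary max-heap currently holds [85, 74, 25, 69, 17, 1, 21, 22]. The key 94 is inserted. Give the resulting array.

append 94 at index 8 → [85, 74, 25, 69, 17, 1, 21, 22, 94]
94 > parent 69 at index 3, swap → [85, 74, 25, 94, 17, 1, 21, 22, 69]
94 > parent 74 at index 1, swap → [85, 94, 25, 74, 17, 1, 21, 22, 69]
94 > parent 85 at index 0, swap → [94, 85, 25, 74, 17, 1, 21, 22, 69]

[94, 85, 25, 74, 17, 1, 21, 22, 69]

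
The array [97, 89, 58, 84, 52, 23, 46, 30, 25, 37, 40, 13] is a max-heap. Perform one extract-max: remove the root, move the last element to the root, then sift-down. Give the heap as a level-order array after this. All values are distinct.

remove root 97; move last element 13 to root → [13, 89, 58, 84, 52, 23, 46, 30, 25, 37, 40]
13 vs larger child 89 at index 1, swap → [89, 13, 58, 84, 52, 23, 46, 30, 25, 37, 40]
13 vs larger child 84 at index 3, swap → [89, 84, 58, 13, 52, 23, 46, 30, 25, 37, 40]
13 vs larger child 30 at index 7, swap → [89, 84, 58, 30, 52, 23, 46, 13, 25, 37, 40]

[89, 84, 58, 30, 52, 23, 46, 13, 25, 37, 40]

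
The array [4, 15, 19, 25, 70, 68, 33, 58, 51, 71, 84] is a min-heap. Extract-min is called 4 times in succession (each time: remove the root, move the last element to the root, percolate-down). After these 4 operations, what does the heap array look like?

extract-min #1 returns 4:
  remove root 4; move last element 84 to root → [84, 15, 19, 25, 70, 68, 33, 58, 51, 71]
  84 vs smaller child 15 at index 1, swap → [15, 84, 19, 25, 70, 68, 33, 58, 51, 71]
  84 vs smaller child 25 at index 3, swap → [15, 25, 19, 84, 70, 68, 33, 58, 51, 71]
  84 vs smaller child 51 at index 8, swap → [15, 25, 19, 51, 70, 68, 33, 58, 84, 71]
extract-min #2 returns 15:
  remove root 15; move last element 71 to root → [71, 25, 19, 51, 70, 68, 33, 58, 84]
  71 vs smaller child 19 at index 2, swap → [19, 25, 71, 51, 70, 68, 33, 58, 84]
  71 vs smaller child 33 at index 6, swap → [19, 25, 33, 51, 70, 68, 71, 58, 84]
extract-min #3 returns 19:
  remove root 19; move last element 84 to root → [84, 25, 33, 51, 70, 68, 71, 58]
  84 vs smaller child 25 at index 1, swap → [25, 84, 33, 51, 70, 68, 71, 58]
  84 vs smaller child 51 at index 3, swap → [25, 51, 33, 84, 70, 68, 71, 58]
  84 vs only child 58 at index 7, swap → [25, 51, 33, 58, 70, 68, 71, 84]
extract-min #4 returns 25:
  remove root 25; move last element 84 to root → [84, 51, 33, 58, 70, 68, 71]
  84 vs smaller child 33 at index 2, swap → [33, 51, 84, 58, 70, 68, 71]
  84 vs smaller child 68 at index 5, swap → [33, 51, 68, 58, 70, 84, 71]

[33, 51, 68, 58, 70, 84, 71]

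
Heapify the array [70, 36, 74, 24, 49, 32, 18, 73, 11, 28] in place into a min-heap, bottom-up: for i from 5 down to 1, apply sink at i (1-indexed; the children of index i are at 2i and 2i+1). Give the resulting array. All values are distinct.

[11, 24, 18, 36, 28, 32, 74, 73, 70, 49]

sift down from index 5:
  49 vs only child 28 at index 10, swap → [70, 36, 74, 24, 28, 32, 18, 73, 11, 49]
sift down from index 4:
  24 vs smaller child 11 at index 9, swap → [70, 36, 74, 11, 28, 32, 18, 73, 24, 49]
sift down from index 3:
  74 vs smaller child 18 at index 7, swap → [70, 36, 18, 11, 28, 32, 74, 73, 24, 49]
sift down from index 2:
  36 vs smaller child 11 at index 4, swap → [70, 11, 18, 36, 28, 32, 74, 73, 24, 49]
  36 vs smaller child 24 at index 9, swap → [70, 11, 18, 24, 28, 32, 74, 73, 36, 49]
sift down from index 1:
  70 vs smaller child 11 at index 2, swap → [11, 70, 18, 24, 28, 32, 74, 73, 36, 49]
  70 vs smaller child 24 at index 4, swap → [11, 24, 18, 70, 28, 32, 74, 73, 36, 49]
  70 vs smaller child 36 at index 9, swap → [11, 24, 18, 36, 28, 32, 74, 73, 70, 49]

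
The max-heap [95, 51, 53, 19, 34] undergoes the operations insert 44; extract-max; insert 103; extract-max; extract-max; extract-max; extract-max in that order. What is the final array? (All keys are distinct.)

[34, 19]

insert 44:
  append 44 at index 5 → [95, 51, 53, 19, 34, 44] (no swap needed)
extract-max → returns 95:
  remove root 95; move last element 44 to root → [44, 51, 53, 19, 34]
  44 vs larger child 53 at index 2, swap → [53, 51, 44, 19, 34]
insert 103:
  append 103 at index 5 → [53, 51, 44, 19, 34, 103]
  103 > parent 44 at index 2, swap → [53, 51, 103, 19, 34, 44]
  103 > parent 53 at index 0, swap → [103, 51, 53, 19, 34, 44]
extract-max → returns 103:
  remove root 103; move last element 44 to root → [44, 51, 53, 19, 34]
  44 vs larger child 53 at index 2, swap → [53, 51, 44, 19, 34]
extract-max → returns 53:
  remove root 53; move last element 34 to root → [34, 51, 44, 19]
  34 vs larger child 51 at index 1, swap → [51, 34, 44, 19]
extract-max → returns 51:
  remove root 51; move last element 19 to root → [19, 34, 44]
  19 vs larger child 44 at index 2, swap → [44, 34, 19]
extract-max → returns 44:
  remove root 44; move last element 19 to root → [19, 34]
  19 vs only child 34 at index 1, swap → [34, 19]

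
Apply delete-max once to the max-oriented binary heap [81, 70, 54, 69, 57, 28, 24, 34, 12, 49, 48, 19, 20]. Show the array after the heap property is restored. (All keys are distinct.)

[70, 69, 54, 34, 57, 28, 24, 20, 12, 49, 48, 19]

remove root 81; move last element 20 to root → [20, 70, 54, 69, 57, 28, 24, 34, 12, 49, 48, 19]
20 vs larger child 70 at index 1, swap → [70, 20, 54, 69, 57, 28, 24, 34, 12, 49, 48, 19]
20 vs larger child 69 at index 3, swap → [70, 69, 54, 20, 57, 28, 24, 34, 12, 49, 48, 19]
20 vs larger child 34 at index 7, swap → [70, 69, 54, 34, 57, 28, 24, 20, 12, 49, 48, 19]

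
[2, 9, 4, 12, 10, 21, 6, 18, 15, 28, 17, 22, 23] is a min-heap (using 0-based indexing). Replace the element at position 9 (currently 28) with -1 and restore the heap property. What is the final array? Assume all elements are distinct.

[-1, 2, 4, 12, 9, 21, 6, 18, 15, 10, 17, 22, 23]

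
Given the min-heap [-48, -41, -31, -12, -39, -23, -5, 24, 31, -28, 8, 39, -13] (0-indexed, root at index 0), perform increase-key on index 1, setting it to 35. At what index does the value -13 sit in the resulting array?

set index 1 from -41 to 35 → [-48, 35, -31, -12, -39, -23, -5, 24, 31, -28, 8, 39, -13]
35 vs smaller child -39 at index 4, swap → [-48, -39, -31, -12, 35, -23, -5, 24, 31, -28, 8, 39, -13]
35 vs smaller child -28 at index 9, swap → [-48, -39, -31, -12, -28, -23, -5, 24, 31, 35, 8, 39, -13]
resulting array: [-48, -39, -31, -12, -28, -23, -5, 24, 31, 35, 8, 39, -13]

12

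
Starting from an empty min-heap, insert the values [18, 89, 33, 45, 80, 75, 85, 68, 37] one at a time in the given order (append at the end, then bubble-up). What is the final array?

[18, 37, 33, 45, 80, 75, 85, 89, 68]

Insert 18:
  append 18 at index 0 → [18] (no swap needed)
Insert 89:
  append 89 at index 1 → [18, 89] (no swap needed)
Insert 33:
  append 33 at index 2 → [18, 89, 33] (no swap needed)
Insert 45:
  append 45 at index 3 → [18, 89, 33, 45]
  45 < parent 89 at index 1, swap → [18, 45, 33, 89]
Insert 80:
  append 80 at index 4 → [18, 45, 33, 89, 80] (no swap needed)
Insert 75:
  append 75 at index 5 → [18, 45, 33, 89, 80, 75] (no swap needed)
Insert 85:
  append 85 at index 6 → [18, 45, 33, 89, 80, 75, 85] (no swap needed)
Insert 68:
  append 68 at index 7 → [18, 45, 33, 89, 80, 75, 85, 68]
  68 < parent 89 at index 3, swap → [18, 45, 33, 68, 80, 75, 85, 89]
Insert 37:
  append 37 at index 8 → [18, 45, 33, 68, 80, 75, 85, 89, 37]
  37 < parent 68 at index 3, swap → [18, 45, 33, 37, 80, 75, 85, 89, 68]
  37 < parent 45 at index 1, swap → [18, 37, 33, 45, 80, 75, 85, 89, 68]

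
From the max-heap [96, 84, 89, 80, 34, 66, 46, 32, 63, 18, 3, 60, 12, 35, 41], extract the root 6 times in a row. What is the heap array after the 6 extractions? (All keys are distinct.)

[60, 35, 46, 32, 34, 41, 18, 3, 12]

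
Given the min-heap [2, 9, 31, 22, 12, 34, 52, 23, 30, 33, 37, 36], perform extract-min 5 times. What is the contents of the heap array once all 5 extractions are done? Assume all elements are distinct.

extract-min #1 returns 2:
  remove root 2; move last element 36 to root → [36, 9, 31, 22, 12, 34, 52, 23, 30, 33, 37]
  36 vs smaller child 9 at index 1, swap → [9, 36, 31, 22, 12, 34, 52, 23, 30, 33, 37]
  36 vs smaller child 12 at index 4, swap → [9, 12, 31, 22, 36, 34, 52, 23, 30, 33, 37]
  36 vs smaller child 33 at index 9, swap → [9, 12, 31, 22, 33, 34, 52, 23, 30, 36, 37]
extract-min #2 returns 9:
  remove root 9; move last element 37 to root → [37, 12, 31, 22, 33, 34, 52, 23, 30, 36]
  37 vs smaller child 12 at index 1, swap → [12, 37, 31, 22, 33, 34, 52, 23, 30, 36]
  37 vs smaller child 22 at index 3, swap → [12, 22, 31, 37, 33, 34, 52, 23, 30, 36]
  37 vs smaller child 23 at index 7, swap → [12, 22, 31, 23, 33, 34, 52, 37, 30, 36]
extract-min #3 returns 12:
  remove root 12; move last element 36 to root → [36, 22, 31, 23, 33, 34, 52, 37, 30]
  36 vs smaller child 22 at index 1, swap → [22, 36, 31, 23, 33, 34, 52, 37, 30]
  36 vs smaller child 23 at index 3, swap → [22, 23, 31, 36, 33, 34, 52, 37, 30]
  36 vs smaller child 30 at index 8, swap → [22, 23, 31, 30, 33, 34, 52, 37, 36]
extract-min #4 returns 22:
  remove root 22; move last element 36 to root → [36, 23, 31, 30, 33, 34, 52, 37]
  36 vs smaller child 23 at index 1, swap → [23, 36, 31, 30, 33, 34, 52, 37]
  36 vs smaller child 30 at index 3, swap → [23, 30, 31, 36, 33, 34, 52, 37]
extract-min #5 returns 23:
  remove root 23; move last element 37 to root → [37, 30, 31, 36, 33, 34, 52]
  37 vs smaller child 30 at index 1, swap → [30, 37, 31, 36, 33, 34, 52]
  37 vs smaller child 33 at index 4, swap → [30, 33, 31, 36, 37, 34, 52]

[30, 33, 31, 36, 37, 34, 52]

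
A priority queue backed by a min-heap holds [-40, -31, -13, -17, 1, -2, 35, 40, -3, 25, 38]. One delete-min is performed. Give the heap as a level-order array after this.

remove root -40; move last element 38 to root → [38, -31, -13, -17, 1, -2, 35, 40, -3, 25]
38 vs smaller child -31 at index 1, swap → [-31, 38, -13, -17, 1, -2, 35, 40, -3, 25]
38 vs smaller child -17 at index 3, swap → [-31, -17, -13, 38, 1, -2, 35, 40, -3, 25]
38 vs smaller child -3 at index 8, swap → [-31, -17, -13, -3, 1, -2, 35, 40, 38, 25]

[-31, -17, -13, -3, 1, -2, 35, 40, 38, 25]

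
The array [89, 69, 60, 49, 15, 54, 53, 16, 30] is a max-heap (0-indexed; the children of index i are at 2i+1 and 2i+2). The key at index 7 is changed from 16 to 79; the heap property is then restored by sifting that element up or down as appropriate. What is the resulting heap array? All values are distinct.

[89, 79, 60, 69, 15, 54, 53, 49, 30]

set index 7 from 16 to 79 → [89, 69, 60, 49, 15, 54, 53, 79, 30]
79 > parent 49 at index 3, swap → [89, 69, 60, 79, 15, 54, 53, 49, 30]
79 > parent 69 at index 1, swap → [89, 79, 60, 69, 15, 54, 53, 49, 30]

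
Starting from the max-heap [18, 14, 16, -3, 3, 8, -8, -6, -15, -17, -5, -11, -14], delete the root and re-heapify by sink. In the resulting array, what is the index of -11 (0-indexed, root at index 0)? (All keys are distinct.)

remove root 18; move last element -14 to root → [-14, 14, 16, -3, 3, 8, -8, -6, -15, -17, -5, -11]
-14 vs larger child 16 at index 2, swap → [16, 14, -14, -3, 3, 8, -8, -6, -15, -17, -5, -11]
-14 vs larger child 8 at index 5, swap → [16, 14, 8, -3, 3, -14, -8, -6, -15, -17, -5, -11]
-14 vs only child -11 at index 11, swap → [16, 14, 8, -3, 3, -11, -8, -6, -15, -17, -5, -14]
resulting array: [16, 14, 8, -3, 3, -11, -8, -6, -15, -17, -5, -14]

5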